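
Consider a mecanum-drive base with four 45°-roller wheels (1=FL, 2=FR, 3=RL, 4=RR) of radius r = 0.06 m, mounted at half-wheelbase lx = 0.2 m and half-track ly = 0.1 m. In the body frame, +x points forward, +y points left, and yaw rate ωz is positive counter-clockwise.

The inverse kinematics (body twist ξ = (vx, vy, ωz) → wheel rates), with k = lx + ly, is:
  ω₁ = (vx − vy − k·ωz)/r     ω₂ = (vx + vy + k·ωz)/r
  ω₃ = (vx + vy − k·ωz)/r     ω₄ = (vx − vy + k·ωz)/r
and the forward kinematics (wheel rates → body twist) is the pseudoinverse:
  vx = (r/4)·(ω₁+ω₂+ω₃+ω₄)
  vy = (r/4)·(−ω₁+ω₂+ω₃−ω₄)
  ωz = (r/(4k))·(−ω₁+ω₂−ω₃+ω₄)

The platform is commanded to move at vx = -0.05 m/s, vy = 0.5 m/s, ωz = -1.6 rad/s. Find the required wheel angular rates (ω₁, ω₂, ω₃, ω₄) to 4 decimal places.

(-1.1667, -0.5000, 15.5000, -17.1667)

k = lx + ly = 0.2 + 0.1 = 0.3000;  k·ωz = 0.3000·-1.6 = -0.4800
ω₁ (FL) = (vx − vy − k·ωz)/r = -0.0700/0.06 = -1.1667
ω₂ (FR) = (vx + vy + k·ωz)/r = -0.0300/0.06 = -0.5000
ω₃ (RL) = (vx + vy − k·ωz)/r = 0.9300/0.06 = 15.5000
ω₄ (RR) = (vx − vy + k·ωz)/r = -1.0300/0.06 = -17.1667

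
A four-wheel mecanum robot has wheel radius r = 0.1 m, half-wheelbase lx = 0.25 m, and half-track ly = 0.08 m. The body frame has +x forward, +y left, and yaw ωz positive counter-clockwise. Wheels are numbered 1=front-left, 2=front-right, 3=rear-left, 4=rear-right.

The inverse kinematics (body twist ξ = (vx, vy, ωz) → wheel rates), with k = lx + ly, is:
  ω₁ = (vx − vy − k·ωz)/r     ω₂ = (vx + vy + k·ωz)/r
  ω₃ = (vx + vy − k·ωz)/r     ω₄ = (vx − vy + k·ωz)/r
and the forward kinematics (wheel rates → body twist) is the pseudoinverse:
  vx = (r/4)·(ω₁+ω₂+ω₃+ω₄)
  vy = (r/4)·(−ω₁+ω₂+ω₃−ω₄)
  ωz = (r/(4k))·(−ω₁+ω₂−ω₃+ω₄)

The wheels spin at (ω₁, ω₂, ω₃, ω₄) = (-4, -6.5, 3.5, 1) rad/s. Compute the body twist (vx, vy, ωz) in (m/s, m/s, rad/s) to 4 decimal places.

k = lx + ly = 0.25 + 0.08 = 0.3300
ω₁+ω₂+ω₃+ω₄ = -6.0000  →  vx = (0.1/4)·-6.0000 = -0.1500
−ω₁+ω₂+ω₃−ω₄ = 0.0000  →  vy = (0.1/4)·0.0000 = 0.0000
−ω₁+ω₂−ω₃+ω₄ = -5.0000  →  ωz = (0.1/1.3200)·-5.0000 = -0.3788

(-0.1500, 0.0000, -0.3788)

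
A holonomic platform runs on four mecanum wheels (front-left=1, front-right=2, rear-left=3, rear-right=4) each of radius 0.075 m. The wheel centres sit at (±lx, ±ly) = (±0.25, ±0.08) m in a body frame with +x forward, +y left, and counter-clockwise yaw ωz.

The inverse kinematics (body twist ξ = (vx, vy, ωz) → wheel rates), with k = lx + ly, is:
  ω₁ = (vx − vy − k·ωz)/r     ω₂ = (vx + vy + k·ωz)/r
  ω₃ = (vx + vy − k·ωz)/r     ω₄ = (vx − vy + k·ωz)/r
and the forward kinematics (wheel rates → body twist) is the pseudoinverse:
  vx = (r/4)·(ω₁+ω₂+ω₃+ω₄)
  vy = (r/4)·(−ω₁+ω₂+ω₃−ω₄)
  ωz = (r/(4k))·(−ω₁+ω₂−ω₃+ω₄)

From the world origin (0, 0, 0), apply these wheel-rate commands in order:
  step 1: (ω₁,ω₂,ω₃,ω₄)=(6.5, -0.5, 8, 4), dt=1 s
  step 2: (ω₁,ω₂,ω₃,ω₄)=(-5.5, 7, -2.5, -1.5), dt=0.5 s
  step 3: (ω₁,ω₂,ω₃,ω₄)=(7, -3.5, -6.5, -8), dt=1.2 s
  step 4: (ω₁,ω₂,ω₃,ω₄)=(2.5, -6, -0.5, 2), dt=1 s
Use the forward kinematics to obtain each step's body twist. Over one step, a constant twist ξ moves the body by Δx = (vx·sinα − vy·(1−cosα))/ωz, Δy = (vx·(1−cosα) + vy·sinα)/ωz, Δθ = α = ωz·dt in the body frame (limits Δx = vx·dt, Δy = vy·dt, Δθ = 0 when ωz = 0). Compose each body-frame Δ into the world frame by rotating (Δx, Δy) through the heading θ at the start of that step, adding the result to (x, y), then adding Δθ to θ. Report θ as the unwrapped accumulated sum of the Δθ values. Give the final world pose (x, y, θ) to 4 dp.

(-0.1939, -0.0920, -1.4006)

step 1: ξ=(vx,vy,ωz)=(0.3375, -0.0563, -0.6250), dt=1.0 → body Δ=(0.2989, -0.1547, -0.6250) → world pose (0.2989, -0.1547, -0.6250)
step 2: ξ=(vx,vy,ωz)=(-0.0469, 0.2156, 0.7670), dt=0.5 → body Δ=(-0.0433, 0.1007, 0.3835) → world pose (0.3228, -0.0477, -0.2415)
step 3: ξ=(vx,vy,ωz)=(-0.2062, -0.1688, -0.6818), dt=1.2 → body Δ=(-0.2991, -0.0849, -0.8182) → world pose (0.0120, -0.0586, -1.0597)
step 4: ξ=(vx,vy,ωz)=(-0.0375, -0.2062, -0.3409), dt=1.0 → body Δ=(-0.0716, -0.1959, -0.3409) → world pose (-0.1939, -0.0920, -1.4006)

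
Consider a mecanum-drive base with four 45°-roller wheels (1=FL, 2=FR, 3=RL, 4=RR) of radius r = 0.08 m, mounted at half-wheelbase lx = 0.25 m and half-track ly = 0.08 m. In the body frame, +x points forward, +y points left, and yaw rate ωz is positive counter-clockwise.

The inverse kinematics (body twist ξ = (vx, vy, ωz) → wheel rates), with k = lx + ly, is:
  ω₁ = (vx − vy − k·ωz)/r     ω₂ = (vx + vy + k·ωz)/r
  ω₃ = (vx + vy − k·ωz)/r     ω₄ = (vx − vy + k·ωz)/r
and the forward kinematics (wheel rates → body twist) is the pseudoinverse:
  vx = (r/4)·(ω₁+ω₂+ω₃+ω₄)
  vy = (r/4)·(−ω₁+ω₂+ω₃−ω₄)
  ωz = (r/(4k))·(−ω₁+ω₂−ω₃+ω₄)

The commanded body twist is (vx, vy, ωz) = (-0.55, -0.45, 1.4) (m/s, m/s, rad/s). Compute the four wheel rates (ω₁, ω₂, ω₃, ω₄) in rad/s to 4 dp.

(-7.0250, -6.7250, -18.2750, 4.5250)

k = lx + ly = 0.25 + 0.08 = 0.3300;  k·ωz = 0.3300·1.4 = 0.4620
ω₁ (FL) = (vx − vy − k·ωz)/r = -0.5620/0.08 = -7.0250
ω₂ (FR) = (vx + vy + k·ωz)/r = -0.5380/0.08 = -6.7250
ω₃ (RL) = (vx + vy − k·ωz)/r = -1.4620/0.08 = -18.2750
ω₄ (RR) = (vx − vy + k·ωz)/r = 0.3620/0.08 = 4.5250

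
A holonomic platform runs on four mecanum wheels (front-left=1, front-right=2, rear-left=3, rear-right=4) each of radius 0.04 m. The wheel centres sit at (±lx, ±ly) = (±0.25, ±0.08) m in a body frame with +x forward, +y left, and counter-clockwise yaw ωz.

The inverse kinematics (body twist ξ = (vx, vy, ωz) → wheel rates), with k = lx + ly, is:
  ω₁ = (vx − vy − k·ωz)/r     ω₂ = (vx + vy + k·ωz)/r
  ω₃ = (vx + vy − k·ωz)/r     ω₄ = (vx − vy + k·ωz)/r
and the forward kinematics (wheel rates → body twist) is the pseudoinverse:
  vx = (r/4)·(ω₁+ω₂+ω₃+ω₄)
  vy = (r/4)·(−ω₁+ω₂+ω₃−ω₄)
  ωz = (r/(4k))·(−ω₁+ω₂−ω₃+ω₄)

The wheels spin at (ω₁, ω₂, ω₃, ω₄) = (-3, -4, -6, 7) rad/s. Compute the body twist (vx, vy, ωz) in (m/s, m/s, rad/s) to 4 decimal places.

k = lx + ly = 0.25 + 0.08 = 0.3300
ω₁+ω₂+ω₃+ω₄ = -6.0000  →  vx = (0.04/4)·-6.0000 = -0.0600
−ω₁+ω₂+ω₃−ω₄ = -14.0000  →  vy = (0.04/4)·-14.0000 = -0.1400
−ω₁+ω₂−ω₃+ω₄ = 12.0000  →  ωz = (0.04/1.3200)·12.0000 = 0.3636

(-0.0600, -0.1400, 0.3636)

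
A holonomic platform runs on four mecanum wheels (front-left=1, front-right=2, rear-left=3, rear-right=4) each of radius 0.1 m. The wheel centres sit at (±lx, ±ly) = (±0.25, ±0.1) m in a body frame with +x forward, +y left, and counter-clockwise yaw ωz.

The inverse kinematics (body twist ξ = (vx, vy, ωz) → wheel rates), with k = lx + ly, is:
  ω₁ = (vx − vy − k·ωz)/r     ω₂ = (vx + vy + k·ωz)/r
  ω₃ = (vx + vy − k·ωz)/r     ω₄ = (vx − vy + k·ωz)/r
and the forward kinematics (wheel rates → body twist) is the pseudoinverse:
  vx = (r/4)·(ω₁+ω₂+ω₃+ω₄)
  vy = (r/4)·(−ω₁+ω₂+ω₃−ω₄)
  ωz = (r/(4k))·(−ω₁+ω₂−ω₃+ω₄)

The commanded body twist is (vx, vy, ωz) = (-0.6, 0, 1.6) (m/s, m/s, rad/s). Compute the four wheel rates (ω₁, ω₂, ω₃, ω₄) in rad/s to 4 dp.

k = lx + ly = 0.25 + 0.1 = 0.3500;  k·ωz = 0.3500·1.6 = 0.5600
ω₁ (FL) = (vx − vy − k·ωz)/r = -1.1600/0.1 = -11.6000
ω₂ (FR) = (vx + vy + k·ωz)/r = -0.0400/0.1 = -0.4000
ω₃ (RL) = (vx + vy − k·ωz)/r = -1.1600/0.1 = -11.6000
ω₄ (RR) = (vx − vy + k·ωz)/r = -0.0400/0.1 = -0.4000

(-11.6000, -0.4000, -11.6000, -0.4000)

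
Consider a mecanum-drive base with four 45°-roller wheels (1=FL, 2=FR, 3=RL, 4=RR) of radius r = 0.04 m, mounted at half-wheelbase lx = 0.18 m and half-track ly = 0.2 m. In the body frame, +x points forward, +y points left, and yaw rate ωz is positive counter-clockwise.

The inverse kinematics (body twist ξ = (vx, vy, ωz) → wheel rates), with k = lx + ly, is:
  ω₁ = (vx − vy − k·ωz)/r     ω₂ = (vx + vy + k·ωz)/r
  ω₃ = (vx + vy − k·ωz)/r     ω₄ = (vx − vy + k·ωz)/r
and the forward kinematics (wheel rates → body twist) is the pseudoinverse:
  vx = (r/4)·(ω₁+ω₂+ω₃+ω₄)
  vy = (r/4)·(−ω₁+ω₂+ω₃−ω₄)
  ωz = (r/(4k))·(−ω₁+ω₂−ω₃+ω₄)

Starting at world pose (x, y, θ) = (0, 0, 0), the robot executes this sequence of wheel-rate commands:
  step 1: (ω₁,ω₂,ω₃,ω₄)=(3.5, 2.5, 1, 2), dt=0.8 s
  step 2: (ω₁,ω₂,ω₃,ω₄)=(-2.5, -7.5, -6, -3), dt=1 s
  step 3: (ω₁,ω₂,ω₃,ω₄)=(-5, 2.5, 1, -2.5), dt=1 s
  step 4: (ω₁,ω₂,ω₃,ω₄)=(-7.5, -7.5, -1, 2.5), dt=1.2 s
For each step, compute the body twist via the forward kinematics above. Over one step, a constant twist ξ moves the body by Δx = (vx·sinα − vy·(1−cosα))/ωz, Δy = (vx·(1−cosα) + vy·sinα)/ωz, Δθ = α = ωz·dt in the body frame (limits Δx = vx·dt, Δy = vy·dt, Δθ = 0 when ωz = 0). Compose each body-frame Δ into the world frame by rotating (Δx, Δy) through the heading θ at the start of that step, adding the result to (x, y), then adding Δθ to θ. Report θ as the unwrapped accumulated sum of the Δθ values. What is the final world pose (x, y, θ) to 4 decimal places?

(-0.3165, -0.0402, 0.1632)

step 1: ξ=(vx,vy,ωz)=(0.0900, -0.0200, 0.0000), dt=0.8 → body Δ=(0.0720, -0.0160, 0.0000) → world pose (0.0720, -0.0160, 0.0000)
step 2: ξ=(vx,vy,ωz)=(-0.1900, -0.0800, -0.0526), dt=1.0 → body Δ=(-0.1920, -0.0750, -0.0526) → world pose (-0.1200, -0.0910, -0.0526)
step 3: ξ=(vx,vy,ωz)=(-0.0400, 0.1100, 0.1053), dt=1.0 → body Δ=(-0.0457, 0.1077, 0.1053) → world pose (-0.1600, 0.0190, 0.0526)
step 4: ξ=(vx,vy,ωz)=(-0.1350, -0.0350, 0.0921), dt=1.2 → body Δ=(-0.1594, -0.0509, 0.1105) → world pose (-0.3165, -0.0402, 0.1632)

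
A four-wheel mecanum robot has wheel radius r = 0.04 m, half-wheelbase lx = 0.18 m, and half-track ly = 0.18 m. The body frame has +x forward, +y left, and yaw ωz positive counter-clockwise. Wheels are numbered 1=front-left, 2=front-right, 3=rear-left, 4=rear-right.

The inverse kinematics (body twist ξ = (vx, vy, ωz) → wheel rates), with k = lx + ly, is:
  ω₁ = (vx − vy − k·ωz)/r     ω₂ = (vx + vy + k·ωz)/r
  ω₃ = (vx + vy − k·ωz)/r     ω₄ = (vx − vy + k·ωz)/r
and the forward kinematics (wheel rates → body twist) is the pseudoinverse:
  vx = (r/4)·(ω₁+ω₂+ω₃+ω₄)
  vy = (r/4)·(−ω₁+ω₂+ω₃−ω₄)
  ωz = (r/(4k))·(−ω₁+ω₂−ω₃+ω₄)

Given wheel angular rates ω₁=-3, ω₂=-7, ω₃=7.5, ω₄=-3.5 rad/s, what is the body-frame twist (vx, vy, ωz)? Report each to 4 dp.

k = lx + ly = 0.18 + 0.18 = 0.3600
ω₁+ω₂+ω₃+ω₄ = -6.0000  →  vx = (0.04/4)·-6.0000 = -0.0600
−ω₁+ω₂+ω₃−ω₄ = 7.0000  →  vy = (0.04/4)·7.0000 = 0.0700
−ω₁+ω₂−ω₃+ω₄ = -15.0000  →  ωz = (0.04/1.4400)·-15.0000 = -0.4167

(-0.0600, 0.0700, -0.4167)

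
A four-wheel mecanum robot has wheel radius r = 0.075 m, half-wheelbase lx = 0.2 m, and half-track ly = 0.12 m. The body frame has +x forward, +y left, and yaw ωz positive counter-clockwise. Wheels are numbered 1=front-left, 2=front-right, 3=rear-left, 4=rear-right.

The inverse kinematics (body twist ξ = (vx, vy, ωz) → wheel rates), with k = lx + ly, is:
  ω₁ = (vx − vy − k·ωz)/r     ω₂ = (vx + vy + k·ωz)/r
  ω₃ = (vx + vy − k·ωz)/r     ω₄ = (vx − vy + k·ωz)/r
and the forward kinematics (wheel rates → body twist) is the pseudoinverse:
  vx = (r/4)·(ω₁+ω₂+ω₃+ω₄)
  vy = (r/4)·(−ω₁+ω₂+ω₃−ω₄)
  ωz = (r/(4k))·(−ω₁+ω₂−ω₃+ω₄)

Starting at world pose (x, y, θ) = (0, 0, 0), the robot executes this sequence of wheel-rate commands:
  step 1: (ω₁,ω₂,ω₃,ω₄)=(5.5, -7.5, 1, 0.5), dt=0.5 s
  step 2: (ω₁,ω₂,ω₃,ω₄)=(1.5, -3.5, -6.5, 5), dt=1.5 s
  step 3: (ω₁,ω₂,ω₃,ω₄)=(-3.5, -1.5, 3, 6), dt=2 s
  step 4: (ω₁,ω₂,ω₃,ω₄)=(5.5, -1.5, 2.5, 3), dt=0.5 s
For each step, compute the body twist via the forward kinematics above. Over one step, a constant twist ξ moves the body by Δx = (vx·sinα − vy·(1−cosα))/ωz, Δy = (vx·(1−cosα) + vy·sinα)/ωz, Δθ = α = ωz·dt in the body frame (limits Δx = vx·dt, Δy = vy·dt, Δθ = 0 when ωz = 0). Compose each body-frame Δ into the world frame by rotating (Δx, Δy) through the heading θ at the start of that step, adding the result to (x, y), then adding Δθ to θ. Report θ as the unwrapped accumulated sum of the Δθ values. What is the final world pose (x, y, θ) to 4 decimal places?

step 1: ξ=(vx,vy,ωz)=(-0.0094, -0.2344, -0.7910), dt=0.5 → body Δ=(-0.0274, -0.1132, -0.3955) → world pose (-0.0274, -0.1132, -0.3955)
step 2: ξ=(vx,vy,ωz)=(-0.0656, -0.3094, 0.3809), dt=1.5 → body Δ=(0.0358, -0.4666, 0.5713) → world pose (-0.1742, -0.5576, 0.1758)
step 3: ξ=(vx,vy,ωz)=(0.0750, -0.0187, 0.2930), dt=2.0 → body Δ=(0.1522, 0.0073, 0.5859) → world pose (-0.0255, -0.5238, 0.7617)
step 4: ξ=(vx,vy,ωz)=(0.1781, -0.1406, -0.3809), dt=0.5 → body Δ=(0.0819, -0.0783, -0.1904) → world pose (0.0878, -0.5240, 0.5713)

(0.0878, -0.5240, 0.5713)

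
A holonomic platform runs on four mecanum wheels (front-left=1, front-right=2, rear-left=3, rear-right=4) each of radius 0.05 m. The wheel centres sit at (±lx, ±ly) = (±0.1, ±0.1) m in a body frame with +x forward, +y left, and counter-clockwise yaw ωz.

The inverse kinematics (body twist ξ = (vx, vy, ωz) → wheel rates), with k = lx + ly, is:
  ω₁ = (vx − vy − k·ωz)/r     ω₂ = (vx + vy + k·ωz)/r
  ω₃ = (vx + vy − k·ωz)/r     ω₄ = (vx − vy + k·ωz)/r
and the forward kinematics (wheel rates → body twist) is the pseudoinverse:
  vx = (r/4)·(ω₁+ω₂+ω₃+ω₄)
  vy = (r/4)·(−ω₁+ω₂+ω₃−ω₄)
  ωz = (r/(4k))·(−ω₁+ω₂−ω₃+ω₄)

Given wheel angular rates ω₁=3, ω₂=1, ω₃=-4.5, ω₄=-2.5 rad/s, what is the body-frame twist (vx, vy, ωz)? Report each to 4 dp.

k = lx + ly = 0.1 + 0.1 = 0.2000
ω₁+ω₂+ω₃+ω₄ = -3.0000  →  vx = (0.05/4)·-3.0000 = -0.0375
−ω₁+ω₂+ω₃−ω₄ = -4.0000  →  vy = (0.05/4)·-4.0000 = -0.0500
−ω₁+ω₂−ω₃+ω₄ = 0.0000  →  ωz = (0.05/0.8000)·0.0000 = 0.0000

(-0.0375, -0.0500, 0.0000)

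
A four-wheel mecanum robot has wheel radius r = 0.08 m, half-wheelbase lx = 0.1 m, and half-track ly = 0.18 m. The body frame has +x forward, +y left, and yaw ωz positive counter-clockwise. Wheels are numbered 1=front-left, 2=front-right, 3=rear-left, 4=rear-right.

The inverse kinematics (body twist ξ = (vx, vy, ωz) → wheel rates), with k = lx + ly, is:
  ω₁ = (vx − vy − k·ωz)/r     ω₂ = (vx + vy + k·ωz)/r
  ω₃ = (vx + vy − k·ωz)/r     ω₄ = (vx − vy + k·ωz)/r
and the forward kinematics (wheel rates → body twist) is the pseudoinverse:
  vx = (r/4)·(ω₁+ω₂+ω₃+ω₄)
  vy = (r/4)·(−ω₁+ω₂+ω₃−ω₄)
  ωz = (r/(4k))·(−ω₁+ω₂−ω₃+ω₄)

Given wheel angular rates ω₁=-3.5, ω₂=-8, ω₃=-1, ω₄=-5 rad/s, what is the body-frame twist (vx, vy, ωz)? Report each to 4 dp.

(-0.3500, -0.0100, -0.6071)

k = lx + ly = 0.1 + 0.18 = 0.2800
ω₁+ω₂+ω₃+ω₄ = -17.5000  →  vx = (0.08/4)·-17.5000 = -0.3500
−ω₁+ω₂+ω₃−ω₄ = -0.5000  →  vy = (0.08/4)·-0.5000 = -0.0100
−ω₁+ω₂−ω₃+ω₄ = -8.5000  →  ωz = (0.08/1.1200)·-8.5000 = -0.6071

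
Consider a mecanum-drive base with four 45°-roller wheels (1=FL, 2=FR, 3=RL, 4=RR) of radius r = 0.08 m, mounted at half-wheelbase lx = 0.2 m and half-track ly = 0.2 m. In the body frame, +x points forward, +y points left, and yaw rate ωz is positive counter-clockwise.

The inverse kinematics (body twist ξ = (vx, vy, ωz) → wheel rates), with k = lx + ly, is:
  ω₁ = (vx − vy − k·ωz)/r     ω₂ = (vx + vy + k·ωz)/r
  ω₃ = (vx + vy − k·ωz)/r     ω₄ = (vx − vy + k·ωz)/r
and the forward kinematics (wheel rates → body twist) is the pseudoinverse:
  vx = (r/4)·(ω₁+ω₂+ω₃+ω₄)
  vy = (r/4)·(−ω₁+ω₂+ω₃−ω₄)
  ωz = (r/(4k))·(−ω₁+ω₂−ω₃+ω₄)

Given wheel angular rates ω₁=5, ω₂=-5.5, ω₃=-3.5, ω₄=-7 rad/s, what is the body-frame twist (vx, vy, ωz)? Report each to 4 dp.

(-0.2200, -0.1400, -0.7000)

k = lx + ly = 0.2 + 0.2 = 0.4000
ω₁+ω₂+ω₃+ω₄ = -11.0000  →  vx = (0.08/4)·-11.0000 = -0.2200
−ω₁+ω₂+ω₃−ω₄ = -7.0000  →  vy = (0.08/4)·-7.0000 = -0.1400
−ω₁+ω₂−ω₃+ω₄ = -14.0000  →  ωz = (0.08/1.6000)·-14.0000 = -0.7000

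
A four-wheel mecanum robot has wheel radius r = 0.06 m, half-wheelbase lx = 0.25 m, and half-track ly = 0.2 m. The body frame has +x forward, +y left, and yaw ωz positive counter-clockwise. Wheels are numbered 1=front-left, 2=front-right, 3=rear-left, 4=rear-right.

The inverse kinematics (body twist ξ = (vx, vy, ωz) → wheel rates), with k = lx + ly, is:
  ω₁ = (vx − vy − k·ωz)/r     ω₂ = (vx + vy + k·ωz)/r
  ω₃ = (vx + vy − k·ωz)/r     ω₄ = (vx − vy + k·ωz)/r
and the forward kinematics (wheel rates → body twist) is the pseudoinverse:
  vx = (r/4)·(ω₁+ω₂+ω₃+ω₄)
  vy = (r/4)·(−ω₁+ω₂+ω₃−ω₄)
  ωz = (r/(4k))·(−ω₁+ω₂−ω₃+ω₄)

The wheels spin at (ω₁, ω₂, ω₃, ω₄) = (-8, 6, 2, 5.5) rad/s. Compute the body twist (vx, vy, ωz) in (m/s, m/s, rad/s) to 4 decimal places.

k = lx + ly = 0.25 + 0.2 = 0.4500
ω₁+ω₂+ω₃+ω₄ = 5.5000  →  vx = (0.06/4)·5.5000 = 0.0825
−ω₁+ω₂+ω₃−ω₄ = 10.5000  →  vy = (0.06/4)·10.5000 = 0.1575
−ω₁+ω₂−ω₃+ω₄ = 17.5000  →  ωz = (0.06/1.8000)·17.5000 = 0.5833

(0.0825, 0.1575, 0.5833)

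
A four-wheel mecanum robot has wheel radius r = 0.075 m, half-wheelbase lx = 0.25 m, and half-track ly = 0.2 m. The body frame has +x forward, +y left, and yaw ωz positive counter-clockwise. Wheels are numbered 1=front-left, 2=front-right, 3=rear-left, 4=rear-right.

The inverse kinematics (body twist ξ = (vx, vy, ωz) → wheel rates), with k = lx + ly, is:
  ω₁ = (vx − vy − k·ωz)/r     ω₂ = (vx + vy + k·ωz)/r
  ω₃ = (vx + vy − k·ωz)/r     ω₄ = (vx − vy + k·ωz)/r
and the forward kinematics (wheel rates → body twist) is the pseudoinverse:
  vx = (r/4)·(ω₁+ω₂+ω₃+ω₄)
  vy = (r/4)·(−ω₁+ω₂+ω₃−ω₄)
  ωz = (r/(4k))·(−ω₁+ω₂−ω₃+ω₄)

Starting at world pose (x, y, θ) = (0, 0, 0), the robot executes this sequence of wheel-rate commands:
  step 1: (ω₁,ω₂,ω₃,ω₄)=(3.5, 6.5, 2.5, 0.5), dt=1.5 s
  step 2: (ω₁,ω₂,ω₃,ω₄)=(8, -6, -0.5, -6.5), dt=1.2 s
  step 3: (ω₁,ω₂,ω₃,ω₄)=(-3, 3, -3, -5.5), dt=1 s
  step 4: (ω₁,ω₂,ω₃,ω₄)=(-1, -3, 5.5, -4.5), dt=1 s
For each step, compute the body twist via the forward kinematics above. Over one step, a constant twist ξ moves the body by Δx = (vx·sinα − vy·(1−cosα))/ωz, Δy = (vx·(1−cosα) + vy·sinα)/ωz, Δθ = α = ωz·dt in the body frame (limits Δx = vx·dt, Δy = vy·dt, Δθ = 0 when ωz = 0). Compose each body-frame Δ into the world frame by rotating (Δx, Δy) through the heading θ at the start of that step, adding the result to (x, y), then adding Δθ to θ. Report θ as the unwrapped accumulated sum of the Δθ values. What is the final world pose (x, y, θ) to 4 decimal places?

(0.3080, 0.3888, -1.2917)

step 1: ξ=(vx,vy,ωz)=(0.2437, 0.0938, 0.0417), dt=1.5 → body Δ=(0.3610, 0.1520, 0.0625) → world pose (0.3610, 0.1520, 0.0625)
step 2: ξ=(vx,vy,ωz)=(-0.0937, -0.1500, -0.8333), dt=1.2 → body Δ=(-0.1774, -0.0997, -1.0000) → world pose (0.1902, 0.0413, -0.9375)
step 3: ξ=(vx,vy,ωz)=(-0.1594, 0.1594, 0.1458), dt=1.0 → body Δ=(-0.1704, 0.1472, 0.1458) → world pose (0.2080, 0.2658, -0.7917)
step 4: ξ=(vx,vy,ωz)=(-0.0562, 0.1500, -0.5000), dt=1.0 → body Δ=(-0.0172, 0.1576, -0.5000) → world pose (0.3080, 0.3888, -1.2917)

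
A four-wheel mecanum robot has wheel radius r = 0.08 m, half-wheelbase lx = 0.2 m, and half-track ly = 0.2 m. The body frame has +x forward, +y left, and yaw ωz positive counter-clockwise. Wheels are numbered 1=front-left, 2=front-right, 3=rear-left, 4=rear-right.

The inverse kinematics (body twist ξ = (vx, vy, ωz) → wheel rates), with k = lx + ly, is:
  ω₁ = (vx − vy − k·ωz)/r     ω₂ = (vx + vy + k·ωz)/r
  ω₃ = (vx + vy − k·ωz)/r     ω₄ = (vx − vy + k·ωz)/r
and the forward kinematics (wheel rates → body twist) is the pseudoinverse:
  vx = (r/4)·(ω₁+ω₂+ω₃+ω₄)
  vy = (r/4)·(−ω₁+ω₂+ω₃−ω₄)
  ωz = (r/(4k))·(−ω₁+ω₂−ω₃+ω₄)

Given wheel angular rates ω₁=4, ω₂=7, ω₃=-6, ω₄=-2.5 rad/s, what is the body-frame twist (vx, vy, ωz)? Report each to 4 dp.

(0.0500, -0.0100, 0.3250)

k = lx + ly = 0.2 + 0.2 = 0.4000
ω₁+ω₂+ω₃+ω₄ = 2.5000  →  vx = (0.08/4)·2.5000 = 0.0500
−ω₁+ω₂+ω₃−ω₄ = -0.5000  →  vy = (0.08/4)·-0.5000 = -0.0100
−ω₁+ω₂−ω₃+ω₄ = 6.5000  →  ωz = (0.08/1.6000)·6.5000 = 0.3250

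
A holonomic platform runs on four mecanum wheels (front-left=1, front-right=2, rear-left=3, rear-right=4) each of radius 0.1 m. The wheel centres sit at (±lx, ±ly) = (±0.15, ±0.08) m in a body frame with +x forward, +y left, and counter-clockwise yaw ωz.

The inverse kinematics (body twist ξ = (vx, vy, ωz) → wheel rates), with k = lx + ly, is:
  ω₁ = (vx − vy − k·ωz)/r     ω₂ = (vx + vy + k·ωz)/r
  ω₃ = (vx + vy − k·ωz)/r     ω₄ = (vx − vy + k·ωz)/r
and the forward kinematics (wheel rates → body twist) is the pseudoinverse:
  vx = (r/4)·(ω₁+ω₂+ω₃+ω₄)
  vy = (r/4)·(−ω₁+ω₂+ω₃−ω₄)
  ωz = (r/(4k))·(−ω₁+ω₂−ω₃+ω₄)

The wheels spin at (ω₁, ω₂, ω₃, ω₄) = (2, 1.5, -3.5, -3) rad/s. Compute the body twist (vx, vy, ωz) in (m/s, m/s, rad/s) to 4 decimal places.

(-0.0750, -0.0250, 0.0000)

k = lx + ly = 0.15 + 0.08 = 0.2300
ω₁+ω₂+ω₃+ω₄ = -3.0000  →  vx = (0.1/4)·-3.0000 = -0.0750
−ω₁+ω₂+ω₃−ω₄ = -1.0000  →  vy = (0.1/4)·-1.0000 = -0.0250
−ω₁+ω₂−ω₃+ω₄ = 0.0000  →  ωz = (0.1/0.9200)·0.0000 = 0.0000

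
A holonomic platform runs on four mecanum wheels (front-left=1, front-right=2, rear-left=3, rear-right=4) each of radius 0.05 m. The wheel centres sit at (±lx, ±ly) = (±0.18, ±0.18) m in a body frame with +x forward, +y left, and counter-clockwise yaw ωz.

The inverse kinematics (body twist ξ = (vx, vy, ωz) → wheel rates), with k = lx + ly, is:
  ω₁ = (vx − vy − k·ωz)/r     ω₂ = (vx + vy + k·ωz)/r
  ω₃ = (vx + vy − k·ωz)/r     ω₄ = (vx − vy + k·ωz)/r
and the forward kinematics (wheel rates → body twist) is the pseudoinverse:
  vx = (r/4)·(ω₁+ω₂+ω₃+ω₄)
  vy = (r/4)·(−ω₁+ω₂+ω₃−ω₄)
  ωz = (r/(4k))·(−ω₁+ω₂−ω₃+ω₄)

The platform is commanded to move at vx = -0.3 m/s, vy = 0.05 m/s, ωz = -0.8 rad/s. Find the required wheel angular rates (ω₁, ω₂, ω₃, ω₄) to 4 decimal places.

(-1.2400, -10.7600, 0.7600, -12.7600)

k = lx + ly = 0.18 + 0.18 = 0.3600;  k·ωz = 0.3600·-0.8 = -0.2880
ω₁ (FL) = (vx − vy − k·ωz)/r = -0.0620/0.05 = -1.2400
ω₂ (FR) = (vx + vy + k·ωz)/r = -0.5380/0.05 = -10.7600
ω₃ (RL) = (vx + vy − k·ωz)/r = 0.0380/0.05 = 0.7600
ω₄ (RR) = (vx − vy + k·ωz)/r = -0.6380/0.05 = -12.7600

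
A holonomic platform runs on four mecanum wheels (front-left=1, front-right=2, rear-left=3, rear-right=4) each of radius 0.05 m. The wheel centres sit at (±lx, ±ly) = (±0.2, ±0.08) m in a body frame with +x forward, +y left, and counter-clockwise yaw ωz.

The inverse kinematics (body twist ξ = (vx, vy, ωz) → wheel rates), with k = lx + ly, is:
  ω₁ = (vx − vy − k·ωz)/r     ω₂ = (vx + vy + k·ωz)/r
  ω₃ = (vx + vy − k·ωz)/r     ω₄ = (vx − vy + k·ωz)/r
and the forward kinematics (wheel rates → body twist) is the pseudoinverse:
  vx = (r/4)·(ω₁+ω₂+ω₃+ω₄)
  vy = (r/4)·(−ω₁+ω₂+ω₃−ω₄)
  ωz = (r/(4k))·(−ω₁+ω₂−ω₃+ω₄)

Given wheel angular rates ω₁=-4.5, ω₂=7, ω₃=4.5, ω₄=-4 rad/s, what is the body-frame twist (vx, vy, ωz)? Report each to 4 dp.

(0.0375, 0.2500, 0.1339)

k = lx + ly = 0.2 + 0.08 = 0.2800
ω₁+ω₂+ω₃+ω₄ = 3.0000  →  vx = (0.05/4)·3.0000 = 0.0375
−ω₁+ω₂+ω₃−ω₄ = 20.0000  →  vy = (0.05/4)·20.0000 = 0.2500
−ω₁+ω₂−ω₃+ω₄ = 3.0000  →  ωz = (0.05/1.1200)·3.0000 = 0.1339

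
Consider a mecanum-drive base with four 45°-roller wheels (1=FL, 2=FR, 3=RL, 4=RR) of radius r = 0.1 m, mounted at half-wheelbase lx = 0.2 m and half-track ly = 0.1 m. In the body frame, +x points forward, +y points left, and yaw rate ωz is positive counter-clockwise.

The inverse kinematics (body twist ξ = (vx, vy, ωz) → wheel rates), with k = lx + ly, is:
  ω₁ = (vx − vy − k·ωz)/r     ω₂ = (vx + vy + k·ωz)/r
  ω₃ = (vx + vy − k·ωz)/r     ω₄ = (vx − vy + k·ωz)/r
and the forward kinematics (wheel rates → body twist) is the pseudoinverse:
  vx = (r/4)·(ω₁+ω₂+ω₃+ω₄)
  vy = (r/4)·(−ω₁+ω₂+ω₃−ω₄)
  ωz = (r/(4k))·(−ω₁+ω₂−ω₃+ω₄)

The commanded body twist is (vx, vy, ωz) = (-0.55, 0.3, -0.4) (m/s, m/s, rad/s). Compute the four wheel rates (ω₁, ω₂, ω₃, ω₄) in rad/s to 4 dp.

k = lx + ly = 0.2 + 0.1 = 0.3000;  k·ωz = 0.3000·-0.4 = -0.1200
ω₁ (FL) = (vx − vy − k·ωz)/r = -0.7300/0.1 = -7.3000
ω₂ (FR) = (vx + vy + k·ωz)/r = -0.3700/0.1 = -3.7000
ω₃ (RL) = (vx + vy − k·ωz)/r = -0.1300/0.1 = -1.3000
ω₄ (RR) = (vx − vy + k·ωz)/r = -0.9700/0.1 = -9.7000

(-7.3000, -3.7000, -1.3000, -9.7000)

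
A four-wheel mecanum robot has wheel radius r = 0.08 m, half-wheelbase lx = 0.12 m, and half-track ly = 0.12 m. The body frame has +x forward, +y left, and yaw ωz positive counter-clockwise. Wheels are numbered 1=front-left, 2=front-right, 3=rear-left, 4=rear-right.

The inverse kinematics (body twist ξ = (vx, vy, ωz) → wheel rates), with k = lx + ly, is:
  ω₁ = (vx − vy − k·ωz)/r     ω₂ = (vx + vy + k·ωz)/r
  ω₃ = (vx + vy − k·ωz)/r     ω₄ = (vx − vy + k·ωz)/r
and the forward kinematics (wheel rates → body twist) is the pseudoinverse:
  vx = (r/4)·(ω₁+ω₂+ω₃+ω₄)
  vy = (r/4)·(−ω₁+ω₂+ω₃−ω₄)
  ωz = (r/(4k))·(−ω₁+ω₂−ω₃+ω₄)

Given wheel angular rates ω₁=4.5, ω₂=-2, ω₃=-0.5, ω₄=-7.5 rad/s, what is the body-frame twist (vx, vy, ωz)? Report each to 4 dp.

k = lx + ly = 0.12 + 0.12 = 0.2400
ω₁+ω₂+ω₃+ω₄ = -5.5000  →  vx = (0.08/4)·-5.5000 = -0.1100
−ω₁+ω₂+ω₃−ω₄ = 0.5000  →  vy = (0.08/4)·0.5000 = 0.0100
−ω₁+ω₂−ω₃+ω₄ = -13.5000  →  ωz = (0.08/0.9600)·-13.5000 = -1.1250

(-0.1100, 0.0100, -1.1250)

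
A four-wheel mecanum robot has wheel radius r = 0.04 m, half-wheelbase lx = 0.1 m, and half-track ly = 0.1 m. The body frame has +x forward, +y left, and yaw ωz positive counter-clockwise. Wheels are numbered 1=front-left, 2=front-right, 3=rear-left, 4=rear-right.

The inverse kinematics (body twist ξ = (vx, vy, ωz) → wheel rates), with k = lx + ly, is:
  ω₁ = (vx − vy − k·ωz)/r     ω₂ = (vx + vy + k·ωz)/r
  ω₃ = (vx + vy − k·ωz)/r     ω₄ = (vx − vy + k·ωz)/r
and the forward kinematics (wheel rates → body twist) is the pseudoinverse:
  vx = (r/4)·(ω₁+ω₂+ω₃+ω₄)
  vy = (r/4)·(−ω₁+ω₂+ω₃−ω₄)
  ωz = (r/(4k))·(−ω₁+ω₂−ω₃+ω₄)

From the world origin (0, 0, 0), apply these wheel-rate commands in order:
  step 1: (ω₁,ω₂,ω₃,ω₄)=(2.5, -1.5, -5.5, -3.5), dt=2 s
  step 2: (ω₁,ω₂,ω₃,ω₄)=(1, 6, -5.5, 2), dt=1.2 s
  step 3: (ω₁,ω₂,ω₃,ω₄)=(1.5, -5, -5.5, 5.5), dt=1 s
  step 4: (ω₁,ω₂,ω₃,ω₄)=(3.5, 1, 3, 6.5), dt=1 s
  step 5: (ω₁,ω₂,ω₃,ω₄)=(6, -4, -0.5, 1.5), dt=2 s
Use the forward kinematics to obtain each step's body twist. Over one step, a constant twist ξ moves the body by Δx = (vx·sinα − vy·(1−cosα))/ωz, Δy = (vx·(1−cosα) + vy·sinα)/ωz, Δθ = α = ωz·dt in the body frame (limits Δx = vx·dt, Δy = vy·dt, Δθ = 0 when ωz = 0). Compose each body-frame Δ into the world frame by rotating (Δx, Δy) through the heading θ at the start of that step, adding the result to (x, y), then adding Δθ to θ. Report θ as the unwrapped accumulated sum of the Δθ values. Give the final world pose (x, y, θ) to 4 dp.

(0.2446, -0.4143, 0.0250)

step 1: ξ=(vx,vy,ωz)=(-0.0800, -0.0600, -0.1000), dt=2.0 → body Δ=(-0.1709, -0.1033, -0.2000) → world pose (-0.1709, -0.1033, -0.2000)
step 2: ξ=(vx,vy,ωz)=(0.0350, -0.0250, 0.6250), dt=1.2 → body Δ=(0.0489, -0.0122, 0.7500) → world pose (-0.1254, -0.1250, 0.5500)
step 3: ξ=(vx,vy,ωz)=(-0.0350, -0.1750, 0.2250), dt=1.0 → body Δ=(-0.0151, -0.1774, 0.2250) → world pose (-0.0455, -0.2841, 0.7750)
step 4: ξ=(vx,vy,ωz)=(0.1400, -0.0600, 0.0500), dt=1.0 → body Δ=(0.1414, -0.0565, 0.0500) → world pose (0.0950, -0.2255, 0.8250)
step 5: ξ=(vx,vy,ωz)=(0.0300, -0.1200, -0.4000), dt=2.0 → body Δ=(-0.0372, -0.2380, -0.8000) → world pose (0.2446, -0.4143, 0.0250)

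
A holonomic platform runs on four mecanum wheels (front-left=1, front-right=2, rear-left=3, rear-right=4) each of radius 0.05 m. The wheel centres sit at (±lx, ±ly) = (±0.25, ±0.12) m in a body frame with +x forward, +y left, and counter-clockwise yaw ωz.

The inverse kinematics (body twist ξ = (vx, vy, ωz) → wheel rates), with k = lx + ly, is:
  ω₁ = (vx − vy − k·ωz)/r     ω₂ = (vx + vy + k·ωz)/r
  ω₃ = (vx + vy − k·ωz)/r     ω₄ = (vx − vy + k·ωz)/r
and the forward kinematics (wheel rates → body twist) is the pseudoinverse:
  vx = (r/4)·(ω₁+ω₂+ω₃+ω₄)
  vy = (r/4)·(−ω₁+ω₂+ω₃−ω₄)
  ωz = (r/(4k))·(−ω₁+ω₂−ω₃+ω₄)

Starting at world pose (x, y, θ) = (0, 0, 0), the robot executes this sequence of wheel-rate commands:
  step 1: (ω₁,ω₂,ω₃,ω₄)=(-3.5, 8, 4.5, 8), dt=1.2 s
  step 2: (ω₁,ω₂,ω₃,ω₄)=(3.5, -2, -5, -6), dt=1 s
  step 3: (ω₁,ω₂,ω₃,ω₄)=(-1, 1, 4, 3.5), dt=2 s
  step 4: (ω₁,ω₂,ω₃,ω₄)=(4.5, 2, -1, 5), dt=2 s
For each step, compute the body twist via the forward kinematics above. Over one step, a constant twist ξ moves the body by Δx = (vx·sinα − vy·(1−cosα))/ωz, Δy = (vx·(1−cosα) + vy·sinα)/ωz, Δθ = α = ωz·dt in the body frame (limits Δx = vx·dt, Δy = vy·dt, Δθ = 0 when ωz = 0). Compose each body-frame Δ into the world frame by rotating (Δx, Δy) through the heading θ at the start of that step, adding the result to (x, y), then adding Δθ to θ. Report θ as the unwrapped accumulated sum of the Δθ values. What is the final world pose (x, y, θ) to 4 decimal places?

(0.6061, 0.1938, 0.7264)

step 1: ξ=(vx,vy,ωz)=(0.2125, 0.1000, 0.5068), dt=1.2 → body Δ=(0.2042, 0.1879, 0.6081) → world pose (0.2042, 0.1879, 0.6081)
step 2: ξ=(vx,vy,ωz)=(-0.1188, -0.0562, -0.2196), dt=1.0 → body Δ=(-0.1239, -0.0428, -0.2196) → world pose (0.1269, 0.0820, 0.3885)
step 3: ξ=(vx,vy,ωz)=(0.0938, 0.0312, 0.0507), dt=2.0 → body Δ=(0.1840, 0.0719, 0.1014) → world pose (0.2700, 0.2182, 0.4899)
step 4: ξ=(vx,vy,ωz)=(0.1313, -0.1062, 0.1182), dt=2.0 → body Δ=(0.2851, -0.1796, 0.2365) → world pose (0.6061, 0.1938, 0.7264)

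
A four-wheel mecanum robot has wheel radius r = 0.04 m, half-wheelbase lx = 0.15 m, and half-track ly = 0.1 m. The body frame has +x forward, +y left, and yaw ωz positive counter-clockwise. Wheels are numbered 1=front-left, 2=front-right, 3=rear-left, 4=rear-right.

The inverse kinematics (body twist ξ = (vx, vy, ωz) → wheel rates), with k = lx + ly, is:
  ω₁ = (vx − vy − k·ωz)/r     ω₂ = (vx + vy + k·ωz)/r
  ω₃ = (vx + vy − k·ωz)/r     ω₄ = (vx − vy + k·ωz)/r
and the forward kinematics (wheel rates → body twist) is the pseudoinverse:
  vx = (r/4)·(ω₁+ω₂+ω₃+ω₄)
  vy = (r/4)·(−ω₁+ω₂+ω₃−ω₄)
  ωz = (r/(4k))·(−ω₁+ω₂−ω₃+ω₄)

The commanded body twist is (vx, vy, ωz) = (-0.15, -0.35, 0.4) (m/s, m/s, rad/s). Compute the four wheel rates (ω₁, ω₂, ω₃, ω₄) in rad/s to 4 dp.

k = lx + ly = 0.15 + 0.1 = 0.2500;  k·ωz = 0.2500·0.4 = 0.1000
ω₁ (FL) = (vx − vy − k·ωz)/r = 0.1000/0.04 = 2.5000
ω₂ (FR) = (vx + vy + k·ωz)/r = -0.4000/0.04 = -10.0000
ω₃ (RL) = (vx + vy − k·ωz)/r = -0.6000/0.04 = -15.0000
ω₄ (RR) = (vx − vy + k·ωz)/r = 0.3000/0.04 = 7.5000

(2.5000, -10.0000, -15.0000, 7.5000)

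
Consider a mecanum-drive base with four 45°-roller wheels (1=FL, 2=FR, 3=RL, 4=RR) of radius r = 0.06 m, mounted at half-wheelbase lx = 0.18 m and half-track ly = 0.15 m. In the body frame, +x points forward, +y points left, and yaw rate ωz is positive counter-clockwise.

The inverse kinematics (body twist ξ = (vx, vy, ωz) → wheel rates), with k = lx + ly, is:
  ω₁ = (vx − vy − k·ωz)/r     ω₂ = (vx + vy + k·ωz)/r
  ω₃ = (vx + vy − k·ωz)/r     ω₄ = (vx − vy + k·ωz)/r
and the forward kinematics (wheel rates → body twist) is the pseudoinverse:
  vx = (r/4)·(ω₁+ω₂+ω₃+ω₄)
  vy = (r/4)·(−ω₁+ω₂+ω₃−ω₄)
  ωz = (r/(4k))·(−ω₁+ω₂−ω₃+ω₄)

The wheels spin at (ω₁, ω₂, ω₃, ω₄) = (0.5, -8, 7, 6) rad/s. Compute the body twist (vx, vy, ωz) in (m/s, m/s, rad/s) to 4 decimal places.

(0.0825, -0.1125, -0.4318)

k = lx + ly = 0.18 + 0.15 = 0.3300
ω₁+ω₂+ω₃+ω₄ = 5.5000  →  vx = (0.06/4)·5.5000 = 0.0825
−ω₁+ω₂+ω₃−ω₄ = -7.5000  →  vy = (0.06/4)·-7.5000 = -0.1125
−ω₁+ω₂−ω₃+ω₄ = -9.5000  →  ωz = (0.06/1.3200)·-9.5000 = -0.4318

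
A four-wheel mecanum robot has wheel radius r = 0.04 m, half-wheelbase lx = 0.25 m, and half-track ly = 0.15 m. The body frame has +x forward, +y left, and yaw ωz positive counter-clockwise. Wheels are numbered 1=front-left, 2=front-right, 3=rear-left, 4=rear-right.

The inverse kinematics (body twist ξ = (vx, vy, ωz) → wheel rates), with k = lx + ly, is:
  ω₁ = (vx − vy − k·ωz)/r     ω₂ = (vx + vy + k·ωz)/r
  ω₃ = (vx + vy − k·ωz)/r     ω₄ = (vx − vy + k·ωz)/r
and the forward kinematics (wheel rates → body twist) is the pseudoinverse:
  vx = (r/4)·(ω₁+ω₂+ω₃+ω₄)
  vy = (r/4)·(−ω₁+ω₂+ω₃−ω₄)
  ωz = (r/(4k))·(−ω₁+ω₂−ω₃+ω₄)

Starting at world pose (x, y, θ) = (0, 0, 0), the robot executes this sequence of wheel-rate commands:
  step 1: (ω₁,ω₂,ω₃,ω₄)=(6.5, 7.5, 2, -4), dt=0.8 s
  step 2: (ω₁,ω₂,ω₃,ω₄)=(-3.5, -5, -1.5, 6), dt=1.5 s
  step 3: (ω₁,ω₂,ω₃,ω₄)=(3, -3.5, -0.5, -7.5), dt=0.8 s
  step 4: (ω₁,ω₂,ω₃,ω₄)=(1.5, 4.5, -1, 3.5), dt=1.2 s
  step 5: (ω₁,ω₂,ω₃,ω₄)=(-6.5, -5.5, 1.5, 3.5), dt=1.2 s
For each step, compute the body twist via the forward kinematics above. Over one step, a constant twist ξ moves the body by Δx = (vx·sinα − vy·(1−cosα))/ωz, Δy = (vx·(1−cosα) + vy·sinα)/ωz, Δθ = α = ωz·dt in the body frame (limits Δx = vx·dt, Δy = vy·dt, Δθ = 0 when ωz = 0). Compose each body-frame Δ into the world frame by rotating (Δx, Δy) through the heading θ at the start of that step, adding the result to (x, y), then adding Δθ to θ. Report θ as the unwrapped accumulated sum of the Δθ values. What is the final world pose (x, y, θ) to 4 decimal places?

(-0.0080, -0.1233, 0.1700)

step 1: ξ=(vx,vy,ωz)=(0.1200, 0.0700, -0.1250), dt=0.8 → body Δ=(0.0986, 0.0511, -0.1000) → world pose (0.0986, 0.0511, -0.1000)
step 2: ξ=(vx,vy,ωz)=(-0.0400, -0.0900, 0.1500), dt=1.5 → body Δ=(-0.0444, -0.1406, 0.2250) → world pose (0.0405, -0.0843, 0.1250)
step 3: ξ=(vx,vy,ωz)=(-0.0850, 0.0050, -0.3375), dt=0.8 → body Δ=(-0.0666, 0.0131, -0.2700) → world pose (-0.0273, -0.0797, -0.1450)
step 4: ξ=(vx,vy,ωz)=(0.0850, -0.0150, 0.1875), dt=1.2 → body Δ=(0.1032, -0.0064, 0.2250) → world pose (0.0739, -0.1009, 0.0800)
step 5: ξ=(vx,vy,ωz)=(-0.0700, -0.0100, 0.0750), dt=1.2 → body Δ=(-0.0833, -0.0158, 0.0900) → world pose (-0.0080, -0.1233, 0.1700)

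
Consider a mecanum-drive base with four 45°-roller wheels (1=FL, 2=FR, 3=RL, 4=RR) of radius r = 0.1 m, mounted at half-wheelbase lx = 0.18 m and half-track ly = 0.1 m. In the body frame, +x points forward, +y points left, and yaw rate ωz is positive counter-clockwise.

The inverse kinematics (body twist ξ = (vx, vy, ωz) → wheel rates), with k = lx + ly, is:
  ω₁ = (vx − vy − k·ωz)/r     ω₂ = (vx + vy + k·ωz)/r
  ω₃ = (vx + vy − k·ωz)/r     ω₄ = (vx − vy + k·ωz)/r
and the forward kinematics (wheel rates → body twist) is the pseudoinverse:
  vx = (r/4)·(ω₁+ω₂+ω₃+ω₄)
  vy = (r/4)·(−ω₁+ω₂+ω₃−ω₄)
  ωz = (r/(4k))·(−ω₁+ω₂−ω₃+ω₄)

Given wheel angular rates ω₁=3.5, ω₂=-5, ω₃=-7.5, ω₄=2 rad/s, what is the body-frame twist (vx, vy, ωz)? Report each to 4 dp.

(-0.1750, -0.4500, 0.0893)

k = lx + ly = 0.18 + 0.1 = 0.2800
ω₁+ω₂+ω₃+ω₄ = -7.0000  →  vx = (0.1/4)·-7.0000 = -0.1750
−ω₁+ω₂+ω₃−ω₄ = -18.0000  →  vy = (0.1/4)·-18.0000 = -0.4500
−ω₁+ω₂−ω₃+ω₄ = 1.0000  →  ωz = (0.1/1.1200)·1.0000 = 0.0893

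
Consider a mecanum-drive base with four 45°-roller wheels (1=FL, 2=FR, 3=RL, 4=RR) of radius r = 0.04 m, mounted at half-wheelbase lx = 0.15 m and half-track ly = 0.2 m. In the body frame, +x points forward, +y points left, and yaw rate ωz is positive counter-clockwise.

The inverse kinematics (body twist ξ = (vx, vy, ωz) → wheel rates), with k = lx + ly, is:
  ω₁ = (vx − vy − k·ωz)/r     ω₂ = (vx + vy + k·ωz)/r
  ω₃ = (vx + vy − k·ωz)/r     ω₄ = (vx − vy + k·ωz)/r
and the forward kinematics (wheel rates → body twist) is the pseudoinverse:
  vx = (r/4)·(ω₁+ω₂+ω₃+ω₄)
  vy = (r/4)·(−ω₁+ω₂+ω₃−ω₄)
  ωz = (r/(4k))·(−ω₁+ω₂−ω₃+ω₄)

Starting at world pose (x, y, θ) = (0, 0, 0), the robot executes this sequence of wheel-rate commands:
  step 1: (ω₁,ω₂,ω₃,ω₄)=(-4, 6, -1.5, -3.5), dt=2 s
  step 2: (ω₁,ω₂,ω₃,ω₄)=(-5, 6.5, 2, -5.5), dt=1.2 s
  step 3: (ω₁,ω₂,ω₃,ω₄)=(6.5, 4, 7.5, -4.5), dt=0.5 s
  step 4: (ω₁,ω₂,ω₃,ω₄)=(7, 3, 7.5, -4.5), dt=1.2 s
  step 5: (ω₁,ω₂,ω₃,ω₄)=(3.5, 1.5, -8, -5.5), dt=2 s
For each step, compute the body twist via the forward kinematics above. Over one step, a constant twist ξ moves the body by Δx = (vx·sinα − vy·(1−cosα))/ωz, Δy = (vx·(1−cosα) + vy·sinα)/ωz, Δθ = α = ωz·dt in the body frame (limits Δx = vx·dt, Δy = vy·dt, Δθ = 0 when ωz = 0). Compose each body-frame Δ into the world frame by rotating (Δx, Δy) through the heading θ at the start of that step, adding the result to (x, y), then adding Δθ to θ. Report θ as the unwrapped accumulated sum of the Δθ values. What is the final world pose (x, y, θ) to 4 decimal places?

step 1: ξ=(vx,vy,ωz)=(-0.0300, 0.1200, 0.2286), dt=2.0 → body Δ=(-0.1118, 0.2183, 0.4571) → world pose (-0.1118, 0.2183, 0.4571)
step 2: ξ=(vx,vy,ωz)=(-0.0200, 0.1900, 0.1143), dt=1.2 → body Δ=(-0.0395, 0.2256, 0.1371) → world pose (-0.2469, 0.4033, 0.5943)
step 3: ξ=(vx,vy,ωz)=(0.1350, 0.0950, -0.4143), dt=0.5 → body Δ=(0.0719, 0.0402, -0.2071) → world pose (-0.2098, 0.4768, 0.3871)
step 4: ξ=(vx,vy,ωz)=(0.1300, 0.0800, -0.4571), dt=1.2 → body Δ=(0.1740, 0.0495, -0.5486) → world pose (-0.0674, 0.5884, -0.1614)
step 5: ξ=(vx,vy,ωz)=(-0.0850, -0.0450, 0.0143), dt=2.0 → body Δ=(-0.1687, -0.0924, 0.0286) → world pose (-0.2488, 0.5243, -0.1329)

(-0.2488, 0.5243, -0.1329)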